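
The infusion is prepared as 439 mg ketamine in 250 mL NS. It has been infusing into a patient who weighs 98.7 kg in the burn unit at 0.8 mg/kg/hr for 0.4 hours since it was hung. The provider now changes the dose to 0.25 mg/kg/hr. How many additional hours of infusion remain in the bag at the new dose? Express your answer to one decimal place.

Initial rate:
Dose = 0.8 mg/kg/hr × 98.7 kg = 78.96 mg/hr
Concentration = 439 mg ÷ 250 mL = 1.756 mg/mL
Rate = 78.96 mg/hr ÷ 1.756 mg/mL = 44.96583 mL/hr
Volume infused so far = 44.96583 mL/hr × 0.4 hr = 17.98633 mL
Volume remaining = 250 − 17.98633 = 232.0137 mL
New rate:
Dose = 0.25 mg/kg/hr × 98.7 kg = 24.675 mg/hr
Rate = 24.675 mg/hr ÷ 1.756 mg/mL = 14.05182 mL/hr
Time remaining = 232.0137 mL ÷ 14.05182 mL/hr = 16.51129 hr

16.5 hours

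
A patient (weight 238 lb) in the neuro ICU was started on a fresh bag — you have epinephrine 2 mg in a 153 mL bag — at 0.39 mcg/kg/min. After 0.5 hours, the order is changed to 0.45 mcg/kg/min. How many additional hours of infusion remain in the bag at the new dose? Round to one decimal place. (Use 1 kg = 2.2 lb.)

Initial rate:
Weight = 238 lb ÷ 2.2 lb/kg = 108.1818 kg
Dose = 0.39 mcg/kg/min × 108.1818 kg = 42.19091 mcg/min
42.19091 mcg/min × 60 min/hr = 2531.455 mcg/hr
Concentration = 2 mg ÷ 153 mL = 0.0130719 mg/mL = 13.0719 mcg/mL
Rate = 2531.455 mcg/hr ÷ 13.0719 mcg/mL = 193.6563 mL/hr
Volume infused so far = 193.6563 mL/hr × 0.5 hr = 96.82814 mL
Volume remaining = 153 − 96.82814 = 56.17186 mL
New rate:
Dose = 0.45 mcg/kg/min × 108.1818 kg = 48.68182 mcg/min
48.68182 mcg/min × 60 min/hr = 2920.909 mcg/hr
Rate = 2920.909 mcg/hr ÷ 13.0719 mcg/mL = 223.4495 mL/hr
Time remaining = 56.17186 mL ÷ 223.4495 mL/hr = 0.251385 hr

0.3 hours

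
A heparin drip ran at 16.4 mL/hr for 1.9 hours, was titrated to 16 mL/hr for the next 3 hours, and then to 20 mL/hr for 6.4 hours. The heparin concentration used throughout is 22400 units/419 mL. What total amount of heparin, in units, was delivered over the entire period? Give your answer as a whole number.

Concentration = 22400 units ÷ 419 mL = 53.46062 units/mL
Stage 1: 16.4 mL/hr × 1.9 hr = 31.16 mL → 31.16 mL × 53.46062 units/mL = 1665.833 units
Stage 2: 16 mL/hr × 3 hr = 48 mL → 48 mL × 53.46062 units/mL = 2566.11 units
Stage 3: 20 mL/hr × 6.4 hr = 128 mL → 128 mL × 53.46062 units/mL = 6842.959 units
Total = 1665.833 + 2566.11 + 6842.959 = 11074.9 units

11075 units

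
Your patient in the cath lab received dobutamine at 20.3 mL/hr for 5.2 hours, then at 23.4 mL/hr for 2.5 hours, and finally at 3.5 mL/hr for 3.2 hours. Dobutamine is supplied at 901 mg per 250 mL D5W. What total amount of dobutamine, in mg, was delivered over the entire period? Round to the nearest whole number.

632 mg

Concentration = 901 mg ÷ 250 mL = 3.604 mg/mL
Stage 1: 20.3 mL/hr × 5.2 hr = 105.56 mL → 105.56 mL × 3.604 mg/mL = 380.4382 mg
Stage 2: 23.4 mL/hr × 2.5 hr = 58.5 mL → 58.5 mL × 3.604 mg/mL = 210.834 mg
Stage 3: 3.5 mL/hr × 3.2 hr = 11.2 mL → 11.2 mL × 3.604 mg/mL = 40.3648 mg
Total = 380.4382 + 210.834 + 40.3648 = 631.637 mg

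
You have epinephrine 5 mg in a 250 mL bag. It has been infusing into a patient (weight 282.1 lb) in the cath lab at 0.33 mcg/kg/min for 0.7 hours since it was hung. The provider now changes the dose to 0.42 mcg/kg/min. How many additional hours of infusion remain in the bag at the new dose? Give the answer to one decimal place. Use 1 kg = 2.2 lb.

1.0 hours

Initial rate:
Weight = 282.1 lb ÷ 2.2 lb/kg = 128.2273 kg
Dose = 0.33 mcg/kg/min × 128.2273 kg = 42.315 mcg/min
42.315 mcg/min × 60 min/hr = 2538.9 mcg/hr
Concentration = 5 mg ÷ 250 mL = 0.02 mg/mL = 20 mcg/mL
Rate = 2538.9 mcg/hr ÷ 20 mcg/mL = 126.945 mL/hr
Volume infused so far = 126.945 mL/hr × 0.7 hr = 88.8615 mL
Volume remaining = 250 − 88.8615 = 161.1385 mL
New rate:
Dose = 0.42 mcg/kg/min × 128.2273 kg = 53.85545 mcg/min
53.85545 mcg/min × 60 min/hr = 3231.327 mcg/hr
Rate = 3231.327 mcg/hr ÷ 20 mcg/mL = 161.5664 mL/hr
Time remaining = 161.1385 mL ÷ 161.5664 mL/hr = 0.9973518 hr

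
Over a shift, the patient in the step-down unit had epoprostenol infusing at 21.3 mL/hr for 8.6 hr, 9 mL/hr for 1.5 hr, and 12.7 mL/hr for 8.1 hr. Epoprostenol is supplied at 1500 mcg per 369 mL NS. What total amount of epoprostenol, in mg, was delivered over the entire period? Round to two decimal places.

1.22 mg

Concentration = 1500 mcg ÷ 369 mL = 4.065041 mcg/mL
Stage 1: 21.3 mL/hr × 8.6 hr = 183.18 mL → 183.18 mL × 4.065041 mcg/mL = 744.6341 mcg
Stage 2: 9 mL/hr × 1.5 hr = 13.5 mL → 13.5 mL × 4.065041 mcg/mL = 54.87805 mcg
Stage 3: 12.7 mL/hr × 8.1 hr = 102.87 mL → 102.87 mL × 4.065041 mcg/mL = 418.1707 mcg
Total = 744.6341 + 54.87805 + 418.1707 = 1217.683 mcg = 1.217683 mg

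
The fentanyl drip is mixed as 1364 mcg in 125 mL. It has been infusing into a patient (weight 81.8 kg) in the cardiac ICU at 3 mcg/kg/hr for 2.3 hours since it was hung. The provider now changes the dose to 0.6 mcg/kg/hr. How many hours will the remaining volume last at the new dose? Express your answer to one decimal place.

Initial rate:
Dose = 3 mcg/kg/hr × 81.8 kg = 245.4 mcg/hr
Concentration = 1364 mcg ÷ 125 mL = 10.912 mcg/mL
Rate = 245.4 mcg/hr ÷ 10.912 mcg/mL = 22.489 mL/hr
Volume infused so far = 22.489 mL/hr × 2.3 hr = 51.72471 mL
Volume remaining = 125 − 51.72471 = 73.27529 mL
New rate:
Dose = 0.6 mcg/kg/hr × 81.8 kg = 49.08 mcg/hr
Rate = 49.08 mcg/hr ÷ 10.912 mcg/mL = 4.497801 mL/hr
Time remaining = 73.27529 mL ÷ 4.497801 mL/hr = 16.29136 hr

16.3 hours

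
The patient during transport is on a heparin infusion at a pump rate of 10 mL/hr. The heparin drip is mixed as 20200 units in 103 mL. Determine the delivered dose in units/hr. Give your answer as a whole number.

Concentration = 20200 units ÷ 103 mL = 196.1165 units/mL
Drug rate = 10 mL/hr × 196.1165 units/mL = 1961.165 units/hr

1961 units/hr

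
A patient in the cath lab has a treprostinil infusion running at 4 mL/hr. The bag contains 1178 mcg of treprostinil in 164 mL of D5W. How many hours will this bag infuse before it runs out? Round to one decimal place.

41.0 hours

Duration = 164 mL ÷ 4 mL/hr = 41 hr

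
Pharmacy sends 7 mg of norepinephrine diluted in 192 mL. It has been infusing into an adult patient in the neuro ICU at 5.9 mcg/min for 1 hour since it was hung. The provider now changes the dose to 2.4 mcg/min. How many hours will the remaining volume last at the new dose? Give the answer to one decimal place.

46.2 hours

Initial rate:
5.9 mcg/min × 60 min/hr = 354 mcg/hr
Concentration = 7 mg ÷ 192 mL = 0.03645833 mg/mL = 36.45833 mcg/mL
Rate = 354 mcg/hr ÷ 36.45833 mcg/mL = 9.709714 mL/hr
Volume infused so far = 9.709714 mL/hr × 1 hr = 9.709714 mL
Volume remaining = 192 − 9.709714 = 182.2903 mL
New rate:
2.4 mcg/min × 60 min/hr = 144 mcg/hr
Rate = 144 mcg/hr ÷ 36.45833 mcg/mL = 3.949714 mL/hr
Time remaining = 182.2903 mL ÷ 3.949714 mL/hr = 46.15278 hr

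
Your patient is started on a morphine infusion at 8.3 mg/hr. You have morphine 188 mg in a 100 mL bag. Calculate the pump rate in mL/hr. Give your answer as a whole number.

Concentration = 188 mg ÷ 100 mL = 1.88 mg/mL
Rate = 8.3 mg/hr ÷ 1.88 mg/mL = 4.414894 mL/hr

4 mL/hr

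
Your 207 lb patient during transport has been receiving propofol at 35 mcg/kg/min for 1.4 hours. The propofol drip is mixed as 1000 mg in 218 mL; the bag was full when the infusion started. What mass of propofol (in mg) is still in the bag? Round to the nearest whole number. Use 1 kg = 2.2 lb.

Weight = 207 lb ÷ 2.2 lb/kg = 94.09091 kg
Dose = 35 mcg/kg/min × 94.09091 kg = 3293.182 mcg/min
3293.182 mcg/min × 60 min/hr = 197590.9 mcg/hr
Concentration = 1000 mg ÷ 218 mL = 4.587156 mg/mL = 4587.156 mcg/mL
Rate = 197590.9 mcg/hr ÷ 4587.156 mcg/mL = 43.07482 mL/hr
Volume infused = 43.07482 mL/hr × 1.4 hr = 60.30475 mL
Volume remaining = 218 − 60.30475 = 157.6953 mL
Drug remaining = 157.6953 mL × 4587.156 mcg/mL = 723372.7 mcg = 723.3727 mg

723 mg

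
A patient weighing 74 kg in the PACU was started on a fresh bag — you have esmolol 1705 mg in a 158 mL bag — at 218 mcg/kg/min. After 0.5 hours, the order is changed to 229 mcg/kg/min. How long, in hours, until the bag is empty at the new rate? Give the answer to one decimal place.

1.2 hours

Initial rate:
Dose = 218 mcg/kg/min × 74 kg = 16132 mcg/min
16132 mcg/min × 60 min/hr = 967920 mcg/hr
Concentration = 1705 mg ÷ 158 mL = 10.79114 mg/mL = 10791.14 mcg/mL
Rate = 967920 mcg/hr ÷ 10791.14 mcg/mL = 89.69581 mL/hr
Volume infused so far = 89.69581 mL/hr × 0.5 hr = 44.84791 mL
Volume remaining = 158 − 44.84791 = 113.1521 mL
New rate:
Dose = 229 mcg/kg/min × 74 kg = 16946 mcg/min
16946 mcg/min × 60 min/hr = 1016760 mcg/hr
Rate = 1016760 mcg/hr ÷ 10791.14 mcg/mL = 94.22175 mL/hr
Time remaining = 113.1521 mL ÷ 94.22175 mL/hr = 1.200913 hr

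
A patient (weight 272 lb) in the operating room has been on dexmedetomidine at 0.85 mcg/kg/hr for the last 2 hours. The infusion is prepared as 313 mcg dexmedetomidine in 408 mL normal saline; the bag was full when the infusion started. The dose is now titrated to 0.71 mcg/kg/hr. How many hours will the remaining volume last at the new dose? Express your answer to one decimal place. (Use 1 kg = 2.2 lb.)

1.2 hours

Initial rate:
Weight = 272 lb ÷ 2.2 lb/kg = 123.6364 kg
Dose = 0.85 mcg/kg/hr × 123.6364 kg = 105.0909 mcg/hr
Concentration = 313 mcg ÷ 408 mL = 0.7671569 mcg/mL
Rate = 105.0909 mcg/hr ÷ 0.7671569 mcg/mL = 136.9875 mL/hr
Volume infused so far = 136.9875 mL/hr × 2 hr = 273.975 mL
Volume remaining = 408 − 273.975 = 134.025 mL
New rate:
Dose = 0.71 mcg/kg/hr × 123.6364 kg = 87.78182 mcg/hr
Rate = 87.78182 mcg/hr ÷ 0.7671569 mcg/mL = 114.4249 mL/hr
Time remaining = 134.025 mL ÷ 114.4249 mL/hr = 1.171292 hr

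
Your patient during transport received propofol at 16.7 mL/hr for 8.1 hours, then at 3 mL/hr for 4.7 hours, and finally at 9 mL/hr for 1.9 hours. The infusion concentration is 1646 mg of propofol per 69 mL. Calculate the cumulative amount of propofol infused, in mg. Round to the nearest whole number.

Concentration = 1646 mg ÷ 69 mL = 23.85507 mg/mL
Stage 1: 16.7 mL/hr × 8.1 hr = 135.27 mL → 135.27 mL × 23.85507 mg/mL = 3226.876 mg
Stage 2: 3 mL/hr × 4.7 hr = 14.1 mL → 14.1 mL × 23.85507 mg/mL = 336.3565 mg
Stage 3: 9 mL/hr × 1.9 hr = 17.1 mL → 17.1 mL × 23.85507 mg/mL = 407.9217 mg
Total = 3226.876 + 336.3565 + 407.9217 = 3971.154 mg

3971 mg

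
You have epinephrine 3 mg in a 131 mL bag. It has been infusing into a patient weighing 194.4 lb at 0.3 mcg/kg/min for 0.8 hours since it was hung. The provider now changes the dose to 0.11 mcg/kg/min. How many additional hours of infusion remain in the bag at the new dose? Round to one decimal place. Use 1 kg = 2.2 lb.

Initial rate:
Weight = 194.4 lb ÷ 2.2 lb/kg = 88.36364 kg
Dose = 0.3 mcg/kg/min × 88.36364 kg = 26.50909 mcg/min
26.50909 mcg/min × 60 min/hr = 1590.545 mcg/hr
Concentration = 3 mg ÷ 131 mL = 0.02290076 mg/mL = 22.90076 mcg/mL
Rate = 1590.545 mcg/hr ÷ 22.90076 mcg/mL = 69.45382 mL/hr
Volume infused so far = 69.45382 mL/hr × 0.8 hr = 55.56305 mL
Volume remaining = 131 − 55.56305 = 75.43695 mL
New rate:
Dose = 0.11 mcg/kg/min × 88.36364 kg = 9.72 mcg/min
9.72 mcg/min × 60 min/hr = 583.2 mcg/hr
Rate = 583.2 mcg/hr ÷ 22.90076 mcg/mL = 25.4664 mL/hr
Time remaining = 75.43695 mL ÷ 25.4664 mL/hr = 2.962215 hr

3.0 hours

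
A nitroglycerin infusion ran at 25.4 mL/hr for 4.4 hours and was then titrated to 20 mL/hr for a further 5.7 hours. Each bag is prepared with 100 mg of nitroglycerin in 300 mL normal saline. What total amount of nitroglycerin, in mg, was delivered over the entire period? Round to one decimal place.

Concentration = 100 mg ÷ 300 mL = 0.3333333 mg/mL
Stage 1: 25.4 mL/hr × 4.4 hr = 111.76 mL → 111.76 mL × 0.3333333 mg/mL = 37.25333 mg
Stage 2: 20 mL/hr × 5.7 hr = 114 mL → 114 mL × 0.3333333 mg/mL = 38 mg
Total = 37.25333 + 38 = 75.25333 mg

75.3 mg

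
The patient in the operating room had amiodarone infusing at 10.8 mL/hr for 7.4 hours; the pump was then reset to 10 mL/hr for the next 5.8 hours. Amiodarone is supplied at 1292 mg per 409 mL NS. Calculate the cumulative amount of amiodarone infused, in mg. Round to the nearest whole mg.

Concentration = 1292 mg ÷ 409 mL = 3.158924 mg/mL
Stage 1: 10.8 mL/hr × 7.4 hr = 79.92 mL → 79.92 mL × 3.158924 mg/mL = 252.4612 mg
Stage 2: 10 mL/hr × 5.8 hr = 58 mL → 58 mL × 3.158924 mg/mL = 183.2176 mg
Total = 252.4612 + 183.2176 = 435.6788 mg

436 mg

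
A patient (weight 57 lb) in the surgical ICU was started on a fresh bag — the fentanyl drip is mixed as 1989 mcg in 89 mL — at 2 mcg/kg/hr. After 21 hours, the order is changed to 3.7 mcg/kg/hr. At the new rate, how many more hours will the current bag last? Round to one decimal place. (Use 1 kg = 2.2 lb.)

9.4 hours

Initial rate:
Weight = 57 lb ÷ 2.2 lb/kg = 25.90909 kg
Dose = 2 mcg/kg/hr × 25.90909 kg = 51.81818 mcg/hr
Concentration = 1989 mcg ÷ 89 mL = 22.34831 mcg/mL
Rate = 51.81818 mcg/hr ÷ 22.34831 mcg/mL = 2.318662 mL/hr
Volume infused so far = 2.318662 mL/hr × 21 hr = 48.6919 mL
Volume remaining = 89 − 48.6919 = 40.3081 mL
New rate:
Dose = 3.7 mcg/kg/hr × 25.90909 kg = 95.86364 mcg/hr
Rate = 95.86364 mcg/hr ÷ 22.34831 mcg/mL = 4.289524 mL/hr
Time remaining = 40.3081 mL ÷ 4.289524 mL/hr = 9.396871 hr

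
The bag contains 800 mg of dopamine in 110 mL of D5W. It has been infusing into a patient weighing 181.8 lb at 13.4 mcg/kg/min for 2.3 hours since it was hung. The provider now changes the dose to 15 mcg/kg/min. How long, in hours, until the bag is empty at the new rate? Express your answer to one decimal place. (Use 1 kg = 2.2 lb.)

Initial rate:
Weight = 181.8 lb ÷ 2.2 lb/kg = 82.63636 kg
Dose = 13.4 mcg/kg/min × 82.63636 kg = 1107.327 mcg/min
1107.327 mcg/min × 60 min/hr = 66439.64 mcg/hr
Concentration = 800 mg ÷ 110 mL = 7.272727 mg/mL = 7272.727 mcg/mL
Rate = 66439.64 mcg/hr ÷ 7272.727 mcg/mL = 9.13545 mL/hr
Volume infused so far = 9.13545 mL/hr × 2.3 hr = 21.01153 mL
Volume remaining = 110 − 21.01153 = 88.98847 mL
New rate:
Dose = 15 mcg/kg/min × 82.63636 kg = 1239.545 mcg/min
1239.545 mcg/min × 60 min/hr = 74372.73 mcg/hr
Rate = 74372.73 mcg/hr ÷ 7272.727 mcg/mL = 10.22625 mL/hr
Time remaining = 88.98847 mL ÷ 10.22625 mL/hr = 8.701965 hr

8.7 hours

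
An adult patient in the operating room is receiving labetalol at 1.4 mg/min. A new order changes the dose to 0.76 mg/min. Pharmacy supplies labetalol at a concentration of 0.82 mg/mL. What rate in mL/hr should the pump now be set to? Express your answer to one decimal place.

0.76 mg/min × 60 min/hr = 45.6 mg/hr
Rate = 45.6 mg/hr ÷ 0.82 mg/mL = 55.60976 mL/hr

55.6 mL/hr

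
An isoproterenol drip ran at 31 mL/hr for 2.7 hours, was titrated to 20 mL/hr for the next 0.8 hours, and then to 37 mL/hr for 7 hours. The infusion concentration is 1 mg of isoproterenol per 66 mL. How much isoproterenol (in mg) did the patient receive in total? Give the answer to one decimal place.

5.4 mg

Concentration = 1 mg ÷ 66 mL = 0.01515152 mg/mL
Stage 1: 31 mL/hr × 2.7 hr = 83.7 mL → 83.7 mL × 0.01515152 mg/mL = 1.268182 mg
Stage 2: 20 mL/hr × 0.8 hr = 16 mL → 16 mL × 0.01515152 mg/mL = 0.2424242 mg
Stage 3: 37 mL/hr × 7 hr = 259 mL → 259 mL × 0.01515152 mg/mL = 3.924242 mg
Total = 1.268182 + 0.2424242 + 3.924242 = 5.434848 mg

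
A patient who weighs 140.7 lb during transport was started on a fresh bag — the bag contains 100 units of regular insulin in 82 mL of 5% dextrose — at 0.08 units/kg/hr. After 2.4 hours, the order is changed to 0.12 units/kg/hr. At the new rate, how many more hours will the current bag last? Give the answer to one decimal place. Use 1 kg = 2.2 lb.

11.4 hours

Initial rate:
Weight = 140.7 lb ÷ 2.2 lb/kg = 63.95455 kg
Dose = 0.08 units/kg/hr × 63.95455 kg = 5.116364 units/hr
Concentration = 100 units ÷ 82 mL = 1.219512 units/mL
Rate = 5.116364 units/hr ÷ 1.219512 units/mL = 4.195418 mL/hr
Volume infused so far = 4.195418 mL/hr × 2.4 hr = 10.069 mL
Volume remaining = 82 − 10.069 = 71.931 mL
New rate:
Dose = 0.12 units/kg/hr × 63.95455 kg = 7.674545 units/hr
Rate = 7.674545 units/hr ÷ 1.219512 units/mL = 6.293127 mL/hr
Time remaining = 71.931 mL ÷ 6.293127 mL/hr = 11.43009 hr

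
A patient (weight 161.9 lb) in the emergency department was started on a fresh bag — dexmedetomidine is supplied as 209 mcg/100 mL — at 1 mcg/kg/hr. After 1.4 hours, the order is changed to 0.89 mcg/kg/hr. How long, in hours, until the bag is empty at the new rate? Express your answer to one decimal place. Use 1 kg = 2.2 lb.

Initial rate:
Weight = 161.9 lb ÷ 2.2 lb/kg = 73.59091 kg
Dose = 1 mcg/kg/hr × 73.59091 kg = 73.59091 mcg/hr
Concentration = 209 mcg ÷ 100 mL = 2.09 mcg/mL
Rate = 73.59091 mcg/hr ÷ 2.09 mcg/mL = 35.21096 mL/hr
Volume infused so far = 35.21096 mL/hr × 1.4 hr = 49.29535 mL
Volume remaining = 100 − 49.29535 = 50.70465 mL
New rate:
Dose = 0.89 mcg/kg/hr × 73.59091 kg = 65.49591 mcg/hr
Rate = 65.49591 mcg/hr ÷ 2.09 mcg/mL = 31.33776 mL/hr
Time remaining = 50.70465 mL ÷ 31.33776 mL/hr = 1.618005 hr

1.6 hours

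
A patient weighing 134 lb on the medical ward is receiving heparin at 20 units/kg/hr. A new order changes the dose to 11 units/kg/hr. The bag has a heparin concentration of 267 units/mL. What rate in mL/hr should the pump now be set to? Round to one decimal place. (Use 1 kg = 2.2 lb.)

Weight = 134 lb ÷ 2.2 lb/kg = 60.90909 kg
Dose = 11 units/kg/hr × 60.90909 kg = 670 units/hr
Rate = 670 units/hr ÷ 267 units/mL = 2.509363 mL/hr

2.5 mL/hr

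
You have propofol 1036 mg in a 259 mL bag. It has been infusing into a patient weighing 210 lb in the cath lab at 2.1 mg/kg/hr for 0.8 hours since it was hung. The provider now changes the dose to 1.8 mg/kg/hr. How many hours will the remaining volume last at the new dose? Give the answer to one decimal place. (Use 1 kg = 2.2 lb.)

5.1 hours

Initial rate:
Weight = 210 lb ÷ 2.2 lb/kg = 95.45455 kg
Dose = 2.1 mg/kg/hr × 95.45455 kg = 200.4545 mg/hr
Concentration = 1036 mg ÷ 259 mL = 4 mg/mL
Rate = 200.4545 mg/hr ÷ 4 mg/mL = 50.11364 mL/hr
Volume infused so far = 50.11364 mL/hr × 0.8 hr = 40.09091 mL
Volume remaining = 259 − 40.09091 = 218.9091 mL
New rate:
Dose = 1.8 mg/kg/hr × 95.45455 kg = 171.8182 mg/hr
Rate = 171.8182 mg/hr ÷ 4 mg/mL = 42.95455 mL/hr
Time remaining = 218.9091 mL ÷ 42.95455 mL/hr = 5.096296 hr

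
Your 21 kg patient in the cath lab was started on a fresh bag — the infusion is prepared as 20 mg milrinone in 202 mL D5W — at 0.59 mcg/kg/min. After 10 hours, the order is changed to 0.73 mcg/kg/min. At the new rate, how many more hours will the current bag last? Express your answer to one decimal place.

Initial rate:
Dose = 0.59 mcg/kg/min × 21 kg = 12.39 mcg/min
12.39 mcg/min × 60 min/hr = 743.4 mcg/hr
Concentration = 20 mg ÷ 202 mL = 0.0990099 mg/mL = 99.0099 mcg/mL
Rate = 743.4 mcg/hr ÷ 99.0099 mcg/mL = 7.50834 mL/hr
Volume infused so far = 7.50834 mL/hr × 10 hr = 75.0834 mL
Volume remaining = 202 − 75.0834 = 126.9166 mL
New rate:
Dose = 0.73 mcg/kg/min × 21 kg = 15.33 mcg/min
15.33 mcg/min × 60 min/hr = 919.8 mcg/hr
Rate = 919.8 mcg/hr ÷ 99.0099 mcg/mL = 9.28998 mL/hr
Time remaining = 126.9166 mL ÷ 9.28998 mL/hr = 13.66167 hr

13.7 hours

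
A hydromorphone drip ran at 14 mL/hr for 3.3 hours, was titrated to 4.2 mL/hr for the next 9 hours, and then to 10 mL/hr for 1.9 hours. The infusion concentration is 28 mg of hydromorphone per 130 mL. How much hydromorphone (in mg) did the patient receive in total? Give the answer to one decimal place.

22.2 mg

Concentration = 28 mg ÷ 130 mL = 0.2153846 mg/mL
Stage 1: 14 mL/hr × 3.3 hr = 46.2 mL → 46.2 mL × 0.2153846 mg/mL = 9.950769 mg
Stage 2: 4.2 mL/hr × 9 hr = 37.8 mL → 37.8 mL × 0.2153846 mg/mL = 8.141538 mg
Stage 3: 10 mL/hr × 1.9 hr = 19 mL → 19 mL × 0.2153846 mg/mL = 4.092308 mg
Total = 9.950769 + 8.141538 + 4.092308 = 22.18462 mg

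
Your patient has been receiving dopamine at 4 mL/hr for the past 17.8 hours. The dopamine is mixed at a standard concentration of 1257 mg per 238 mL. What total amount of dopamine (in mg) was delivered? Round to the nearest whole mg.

376 mg

Concentration = 1257 mg ÷ 238 mL = 5.281513 mg/mL = 5281.513 mcg/mL
Drug rate = 4 mL/hr × 5281.513 mcg/mL = 21126.05 mcg/hr
Total = 21126.05 mcg/hr × 17.8 hr = 376043.7 mcg = 376.0437 mg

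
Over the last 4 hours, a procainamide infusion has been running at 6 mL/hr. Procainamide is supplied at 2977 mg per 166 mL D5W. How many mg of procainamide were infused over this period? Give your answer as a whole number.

430 mg

Concentration = 2977 mg ÷ 166 mL = 17.93373 mg/mL
Drug rate = 6 mL/hr × 17.93373 mg/mL = 107.6024 mg/hr
Total = 107.6024 mg/hr × 4 hr = 430.4096 mg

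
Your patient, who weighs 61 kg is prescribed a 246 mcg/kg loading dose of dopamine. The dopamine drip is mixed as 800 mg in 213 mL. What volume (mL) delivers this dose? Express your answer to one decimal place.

Dose = 246 mcg/kg × 61 kg = 15006 mcg
Concentration = 800 mg ÷ 213 mL = 3.755869 mg/mL = 3755.869 mcg/mL
Volume = 15006 mcg ÷ 3755.869 mcg/mL = 3.995347 mL

4.0 mL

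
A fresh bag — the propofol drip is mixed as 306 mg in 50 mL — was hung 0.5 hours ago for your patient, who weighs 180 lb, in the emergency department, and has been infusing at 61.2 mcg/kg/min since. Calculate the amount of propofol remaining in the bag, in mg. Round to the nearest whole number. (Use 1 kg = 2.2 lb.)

156 mg

Weight = 180 lb ÷ 2.2 lb/kg = 81.81818 kg
Dose = 61.2 mcg/kg/min × 81.81818 kg = 5007.273 mcg/min
5007.273 mcg/min × 60 min/hr = 300436.4 mcg/hr
Concentration = 306 mg ÷ 50 mL = 6.12 mg/mL = 6120 mcg/mL
Rate = 300436.4 mcg/hr ÷ 6120 mcg/mL = 49.09091 mL/hr
Volume infused = 49.09091 mL/hr × 0.5 hr = 24.54545 mL
Volume remaining = 50 − 24.54545 = 25.45455 mL
Drug remaining = 25.45455 mL × 6120 mcg/mL = 155781.8 mcg = 155.7818 mg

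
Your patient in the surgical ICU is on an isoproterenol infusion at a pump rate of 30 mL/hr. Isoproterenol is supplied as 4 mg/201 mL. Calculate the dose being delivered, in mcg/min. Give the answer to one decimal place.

Concentration = 4 mg ÷ 201 mL = 0.0199005 mg/mL = 19.9005 mcg/mL
Drug rate = 30 mL/hr × 19.9005 mcg/mL = 597.0149 mcg/hr
597.0149 mcg/hr ÷ 60 min/hr = 9.950249 mcg/min

10.0 mcg/min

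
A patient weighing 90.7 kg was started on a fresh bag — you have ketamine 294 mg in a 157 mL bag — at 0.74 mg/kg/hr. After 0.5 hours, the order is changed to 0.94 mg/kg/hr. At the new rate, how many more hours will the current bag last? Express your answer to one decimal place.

3.1 hours

Initial rate:
Dose = 0.74 mg/kg/hr × 90.7 kg = 67.118 mg/hr
Concentration = 294 mg ÷ 157 mL = 1.872611 mg/mL
Rate = 67.118 mg/hr ÷ 1.872611 mg/mL = 35.84193 mL/hr
Volume infused so far = 35.84193 mL/hr × 0.5 hr = 17.92096 mL
Volume remaining = 157 − 17.92096 = 139.079 mL
New rate:
Dose = 0.94 mg/kg/hr × 90.7 kg = 85.258 mg/hr
Rate = 85.258 mg/hr ÷ 1.872611 mg/mL = 45.52893 mL/hr
Time remaining = 139.079 mL ÷ 45.52893 mL/hr = 3.05474 hr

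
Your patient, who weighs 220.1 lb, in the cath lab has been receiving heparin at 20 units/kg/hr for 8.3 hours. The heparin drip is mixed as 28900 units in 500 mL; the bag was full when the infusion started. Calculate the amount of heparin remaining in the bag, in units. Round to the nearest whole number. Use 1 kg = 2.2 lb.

Weight = 220.1 lb ÷ 2.2 lb/kg = 100.0455 kg
Dose = 20 units/kg/hr × 100.0455 kg = 2000.909 units/hr
Concentration = 28900 units ÷ 500 mL = 57.8 units/mL
Rate = 2000.909 units/hr ÷ 57.8 units/mL = 34.6178 mL/hr
Volume infused = 34.6178 mL/hr × 8.3 hr = 287.3278 mL
Volume remaining = 500 − 287.3278 = 212.6722 mL
Drug remaining = 212.6722 mL × 57.8 units/mL = 12292.45 units

12292 units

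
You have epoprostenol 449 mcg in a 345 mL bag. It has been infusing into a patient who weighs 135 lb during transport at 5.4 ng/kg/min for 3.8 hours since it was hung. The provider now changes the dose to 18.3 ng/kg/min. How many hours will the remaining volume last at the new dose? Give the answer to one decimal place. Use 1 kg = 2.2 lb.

5.5 hours

Initial rate:
Weight = 135 lb ÷ 2.2 lb/kg = 61.36364 kg
Dose = 5.4 ng/kg/min × 61.36364 kg = 331.3636 ng/min
331.3636 ng/min × 60 min/hr = 19881.82 ng/hr
Concentration = 449 mcg ÷ 345 mL = 1.301449 mcg/mL = 1301.449 ng/mL
Rate = 19881.82 ng/hr ÷ 1301.449 ng/mL = 15.27668 mL/hr
Volume infused so far = 15.27668 mL/hr × 3.8 hr = 58.05137 mL
Volume remaining = 345 − 58.05137 = 286.9486 mL
New rate:
Dose = 18.3 ng/kg/min × 61.36364 kg = 1122.955 ng/min
1122.955 ng/min × 60 min/hr = 67377.27 ng/hr
Rate = 67377.27 ng/hr ÷ 1301.449 ng/mL = 51.77096 mL/hr
Time remaining = 286.9486 mL ÷ 51.77096 mL/hr = 5.542657 hr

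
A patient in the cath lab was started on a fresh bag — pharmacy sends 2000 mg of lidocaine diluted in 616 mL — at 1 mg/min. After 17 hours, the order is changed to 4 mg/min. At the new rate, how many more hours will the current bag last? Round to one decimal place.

Initial rate:
1 mg/min × 60 min/hr = 60 mg/hr
Concentration = 2000 mg ÷ 616 mL = 3.246753 mg/mL
Rate = 60 mg/hr ÷ 3.246753 mg/mL = 18.48 mL/hr
Volume infused so far = 18.48 mL/hr × 17 hr = 314.16 mL
Volume remaining = 616 − 314.16 = 301.84 mL
New rate:
4 mg/min × 60 min/hr = 240 mg/hr
Rate = 240 mg/hr ÷ 3.246753 mg/mL = 73.92 mL/hr
Time remaining = 301.84 mL ÷ 73.92 mL/hr = 4.083333 hr

4.1 hours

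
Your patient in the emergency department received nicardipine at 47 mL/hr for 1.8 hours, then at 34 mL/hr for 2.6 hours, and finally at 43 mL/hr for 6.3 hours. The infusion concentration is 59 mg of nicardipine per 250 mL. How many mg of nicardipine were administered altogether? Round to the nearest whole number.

Concentration = 59 mg ÷ 250 mL = 0.236 mg/mL
Stage 1: 47 mL/hr × 1.8 hr = 84.6 mL → 84.6 mL × 0.236 mg/mL = 19.9656 mg
Stage 2: 34 mL/hr × 2.6 hr = 88.4 mL → 88.4 mL × 0.236 mg/mL = 20.8624 mg
Stage 3: 43 mL/hr × 6.3 hr = 270.9 mL → 270.9 mL × 0.236 mg/mL = 63.9324 mg
Total = 19.9656 + 20.8624 + 63.9324 = 104.7604 mg

105 mg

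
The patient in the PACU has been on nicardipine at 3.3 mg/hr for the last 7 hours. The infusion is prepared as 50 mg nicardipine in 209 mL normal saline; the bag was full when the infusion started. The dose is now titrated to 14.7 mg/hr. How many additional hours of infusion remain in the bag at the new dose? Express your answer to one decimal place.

Initial rate:
Concentration = 50 mg ÷ 209 mL = 0.2392344 mg/mL
Rate = 3.3 mg/hr ÷ 0.2392344 mg/mL = 13.794 mL/hr
Volume infused so far = 13.794 mL/hr × 7 hr = 96.558 mL
Volume remaining = 209 − 96.558 = 112.442 mL
New rate:
Rate = 14.7 mg/hr ÷ 0.2392344 mg/mL = 61.446 mL/hr
Time remaining = 112.442 mL ÷ 61.446 mL/hr = 1.829932 hr

1.8 hours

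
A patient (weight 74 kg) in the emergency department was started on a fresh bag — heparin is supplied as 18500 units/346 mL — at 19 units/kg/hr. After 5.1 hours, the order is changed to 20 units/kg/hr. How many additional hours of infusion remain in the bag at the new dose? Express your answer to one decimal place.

7.7 hours

Initial rate:
Dose = 19 units/kg/hr × 74 kg = 1406 units/hr
Concentration = 18500 units ÷ 346 mL = 53.46821 units/mL
Rate = 1406 units/hr ÷ 53.46821 units/mL = 26.296 mL/hr
Volume infused so far = 26.296 mL/hr × 5.1 hr = 134.1096 mL
Volume remaining = 346 − 134.1096 = 211.8904 mL
New rate:
Dose = 20 units/kg/hr × 74 kg = 1480 units/hr
Rate = 1480 units/hr ÷ 53.46821 units/mL = 27.68 mL/hr
Time remaining = 211.8904 mL ÷ 27.68 mL/hr = 7.655 hr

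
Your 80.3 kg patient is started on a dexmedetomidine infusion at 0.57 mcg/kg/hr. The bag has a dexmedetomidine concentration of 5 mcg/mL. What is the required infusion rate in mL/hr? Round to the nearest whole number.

Dose = 0.57 mcg/kg/hr × 80.3 kg = 45.771 mcg/hr
Rate = 45.771 mcg/hr ÷ 5 mcg/mL = 9.1542 mL/hr

9 mL/hr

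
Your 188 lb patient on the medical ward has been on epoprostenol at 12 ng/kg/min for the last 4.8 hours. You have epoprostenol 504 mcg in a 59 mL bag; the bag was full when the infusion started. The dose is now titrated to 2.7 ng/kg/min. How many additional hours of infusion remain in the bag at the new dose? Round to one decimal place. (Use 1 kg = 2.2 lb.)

15.1 hours

Initial rate:
Weight = 188 lb ÷ 2.2 lb/kg = 85.45455 kg
Dose = 12 ng/kg/min × 85.45455 kg = 1025.455 ng/min
1025.455 ng/min × 60 min/hr = 61527.27 ng/hr
Concentration = 504 mcg ÷ 59 mL = 8.542373 mcg/mL = 8542.373 ng/mL
Rate = 61527.27 ng/hr ÷ 8542.373 ng/mL = 7.202597 mL/hr
Volume infused so far = 7.202597 mL/hr × 4.8 hr = 34.57247 mL
Volume remaining = 59 − 34.57247 = 24.42753 mL
New rate:
Dose = 2.7 ng/kg/min × 85.45455 kg = 230.7273 ng/min
230.7273 ng/min × 60 min/hr = 13843.64 ng/hr
Rate = 13843.64 ng/hr ÷ 8542.373 ng/mL = 1.620584 mL/hr
Time remaining = 24.42753 mL ÷ 1.620584 mL/hr = 15.07329 hr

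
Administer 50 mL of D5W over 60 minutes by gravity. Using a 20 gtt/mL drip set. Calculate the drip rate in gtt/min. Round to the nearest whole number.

50 mL ÷ (60 min) = 0.8333333 mL/min
0.8333333 mL/min × 20 gtt/mL = 16.66667 gtt/min

17 gtt/min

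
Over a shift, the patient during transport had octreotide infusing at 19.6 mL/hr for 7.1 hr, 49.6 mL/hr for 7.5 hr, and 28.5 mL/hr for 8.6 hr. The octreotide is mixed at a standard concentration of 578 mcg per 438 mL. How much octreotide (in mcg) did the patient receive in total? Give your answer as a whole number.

998 mcg

Concentration = 578 mcg ÷ 438 mL = 1.319635 mcg/mL
Stage 1: 19.6 mL/hr × 7.1 hr = 139.16 mL → 139.16 mL × 1.319635 mcg/mL = 183.6404 mcg
Stage 2: 49.6 mL/hr × 7.5 hr = 372 mL → 372 mL × 1.319635 mcg/mL = 490.9041 mcg
Stage 3: 28.5 mL/hr × 8.6 hr = 245.1 mL → 245.1 mL × 1.319635 mcg/mL = 323.4425 mcg
Total = 183.6404 + 490.9041 + 323.4425 = 997.9869 mcg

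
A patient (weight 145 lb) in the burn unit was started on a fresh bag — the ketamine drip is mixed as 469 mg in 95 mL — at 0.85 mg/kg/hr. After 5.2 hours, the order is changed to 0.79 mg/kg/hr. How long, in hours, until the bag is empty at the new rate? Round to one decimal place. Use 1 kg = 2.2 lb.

Initial rate:
Weight = 145 lb ÷ 2.2 lb/kg = 65.90909 kg
Dose = 0.85 mg/kg/hr × 65.90909 kg = 56.02273 mg/hr
Concentration = 469 mg ÷ 95 mL = 4.936842 mg/mL
Rate = 56.02273 mg/hr ÷ 4.936842 mg/mL = 11.34789 mL/hr
Volume infused so far = 11.34789 mL/hr × 5.2 hr = 59.00901 mL
Volume remaining = 95 − 59.00901 = 35.99099 mL
New rate:
Dose = 0.79 mg/kg/hr × 65.90909 kg = 52.06818 mg/hr
Rate = 52.06818 mg/hr ÷ 4.936842 mg/mL = 10.54686 mL/hr
Time remaining = 35.99099 mL ÷ 10.54686 mL/hr = 3.412484 hr

3.4 hours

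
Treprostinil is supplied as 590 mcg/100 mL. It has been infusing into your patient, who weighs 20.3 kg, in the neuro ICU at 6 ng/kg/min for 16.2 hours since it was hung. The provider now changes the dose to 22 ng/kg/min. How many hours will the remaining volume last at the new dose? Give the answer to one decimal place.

17.6 hours

Initial rate:
Dose = 6 ng/kg/min × 20.3 kg = 121.8 ng/min
121.8 ng/min × 60 min/hr = 7308 ng/hr
Concentration = 590 mcg ÷ 100 mL = 5.9 mcg/mL = 5900 ng/mL
Rate = 7308 ng/hr ÷ 5900 ng/mL = 1.238644 mL/hr
Volume infused so far = 1.238644 mL/hr × 16.2 hr = 20.06603 mL
Volume remaining = 100 − 20.06603 = 79.93397 mL
New rate:
Dose = 22 ng/kg/min × 20.3 kg = 446.6 ng/min
446.6 ng/min × 60 min/hr = 26796 ng/hr
Rate = 26796 ng/hr ÷ 5900 ng/mL = 4.541695 mL/hr
Time remaining = 79.93397 mL ÷ 4.541695 mL/hr = 17.60003 hr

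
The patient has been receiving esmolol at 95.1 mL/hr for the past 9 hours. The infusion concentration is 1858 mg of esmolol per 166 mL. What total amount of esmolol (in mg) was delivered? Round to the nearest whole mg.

Concentration = 1858 mg ÷ 166 mL = 11.19277 mg/mL = 11192.77 mcg/mL
Drug rate = 95.1 mL/hr × 11192.77 mcg/mL = 1064433 mcg/hr
Total = 1064433 mcg/hr × 9 hr = 9579893 mcg = 9579.893 mg

9580 mg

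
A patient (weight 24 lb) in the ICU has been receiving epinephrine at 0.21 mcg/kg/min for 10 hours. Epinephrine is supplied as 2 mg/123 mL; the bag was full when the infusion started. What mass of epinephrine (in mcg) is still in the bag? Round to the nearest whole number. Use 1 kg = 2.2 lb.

625 mcg

Weight = 24 lb ÷ 2.2 lb/kg = 10.90909 kg
Dose = 0.21 mcg/kg/min × 10.90909 kg = 2.290909 mcg/min
2.290909 mcg/min × 60 min/hr = 137.4545 mcg/hr
Concentration = 2 mg ÷ 123 mL = 0.01626016 mg/mL = 16.26016 mcg/mL
Rate = 137.4545 mcg/hr ÷ 16.26016 mcg/mL = 8.453455 mL/hr
Volume infused = 8.453455 mL/hr × 10 hr = 84.53455 mL
Volume remaining = 123 − 84.53455 = 38.46545 mL
Drug remaining = 38.46545 mL × 16.26016 mcg/mL = 625.4545 mcg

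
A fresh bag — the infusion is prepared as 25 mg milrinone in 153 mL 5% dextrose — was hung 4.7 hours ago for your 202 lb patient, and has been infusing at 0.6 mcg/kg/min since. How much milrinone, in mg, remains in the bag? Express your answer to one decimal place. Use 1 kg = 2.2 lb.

Weight = 202 lb ÷ 2.2 lb/kg = 91.81818 kg
Dose = 0.6 mcg/kg/min × 91.81818 kg = 55.09091 mcg/min
55.09091 mcg/min × 60 min/hr = 3305.455 mcg/hr
Concentration = 25 mg ÷ 153 mL = 0.1633987 mg/mL = 163.3987 mcg/mL
Rate = 3305.455 mcg/hr ÷ 163.3987 mcg/mL = 20.22938 mL/hr
Volume infused = 20.22938 mL/hr × 4.7 hr = 95.07809 mL
Volume remaining = 153 − 95.07809 = 57.92191 mL
Drug remaining = 57.92191 mL × 163.3987 mcg/mL = 9464.364 mcg = 9.464364 mg

9.5 mg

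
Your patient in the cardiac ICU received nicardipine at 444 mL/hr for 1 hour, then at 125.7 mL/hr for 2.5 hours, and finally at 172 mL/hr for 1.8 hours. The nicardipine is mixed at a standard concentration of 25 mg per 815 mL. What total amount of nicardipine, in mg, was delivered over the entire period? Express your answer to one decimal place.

32.8 mg

Concentration = 25 mg ÷ 815 mL = 0.03067485 mg/mL
Stage 1: 444 mL/hr × 1 hr = 444 mL → 444 mL × 0.03067485 mg/mL = 13.61963 mg
Stage 2: 125.7 mL/hr × 2.5 hr = 314.25 mL → 314.25 mL × 0.03067485 mg/mL = 9.639571 mg
Stage 3: 172 mL/hr × 1.8 hr = 309.6 mL → 309.6 mL × 0.03067485 mg/mL = 9.496933 mg
Total = 13.61963 + 9.639571 + 9.496933 = 32.75613 mg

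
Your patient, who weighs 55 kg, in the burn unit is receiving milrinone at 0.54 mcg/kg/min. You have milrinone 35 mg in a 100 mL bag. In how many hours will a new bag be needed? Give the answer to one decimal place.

Dose = 0.54 mcg/kg/min × 55 kg = 29.7 mcg/min
29.7 mcg/min × 60 min/hr = 1782 mcg/hr
Concentration = 35 mg ÷ 100 mL = 0.35 mg/mL = 350 mcg/mL
Rate = 1782 mcg/hr ÷ 350 mcg/mL = 5.091429 mL/hr
Duration = 100 mL ÷ 5.091429 mL/hr = 19.64085 hr

19.6 hours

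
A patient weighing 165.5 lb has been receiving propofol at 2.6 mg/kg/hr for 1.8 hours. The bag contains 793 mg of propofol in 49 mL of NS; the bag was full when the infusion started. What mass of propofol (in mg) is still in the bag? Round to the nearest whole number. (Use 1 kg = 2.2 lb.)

441 mg

Weight = 165.5 lb ÷ 2.2 lb/kg = 75.22727 kg
Dose = 2.6 mg/kg/hr × 75.22727 kg = 195.5909 mg/hr
Concentration = 793 mg ÷ 49 mL = 16.18367 mg/mL
Rate = 195.5909 mg/hr ÷ 16.18367 mg/mL = 12.08569 mL/hr
Volume infused = 12.08569 mL/hr × 1.8 hr = 21.75425 mL
Volume remaining = 49 − 21.75425 = 27.24575 mL
Drug remaining = 27.24575 mL × 16.18367 mg/mL = 440.9364 mg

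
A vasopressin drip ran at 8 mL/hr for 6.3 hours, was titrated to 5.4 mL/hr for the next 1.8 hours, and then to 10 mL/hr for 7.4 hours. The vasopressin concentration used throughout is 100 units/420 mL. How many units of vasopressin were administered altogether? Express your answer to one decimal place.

Concentration = 100 units ÷ 420 mL = 0.2380952 units/mL
Stage 1: 8 mL/hr × 6.3 hr = 50.4 mL → 50.4 mL × 0.2380952 units/mL = 12 units
Stage 2: 5.4 mL/hr × 1.8 hr = 9.72 mL → 9.72 mL × 0.2380952 units/mL = 2.314286 units
Stage 3: 10 mL/hr × 7.4 hr = 74 mL → 74 mL × 0.2380952 units/mL = 17.61905 units
Total = 12 + 2.314286 + 17.61905 = 31.93333 units

31.9 units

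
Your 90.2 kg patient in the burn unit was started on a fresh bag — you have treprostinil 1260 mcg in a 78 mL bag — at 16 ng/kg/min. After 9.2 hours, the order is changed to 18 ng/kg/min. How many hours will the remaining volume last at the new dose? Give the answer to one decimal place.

4.8 hours

Initial rate:
Dose = 16 ng/kg/min × 90.2 kg = 1443.2 ng/min
1443.2 ng/min × 60 min/hr = 86592 ng/hr
Concentration = 1260 mcg ÷ 78 mL = 16.15385 mcg/mL = 16153.85 ng/mL
Rate = 86592 ng/hr ÷ 16153.85 ng/mL = 5.360457 mL/hr
Volume infused so far = 5.360457 mL/hr × 9.2 hr = 49.31621 mL
Volume remaining = 78 − 49.31621 = 28.68379 mL
New rate:
Dose = 18 ng/kg/min × 90.2 kg = 1623.6 ng/min
1623.6 ng/min × 60 min/hr = 97416 ng/hr
Rate = 97416 ng/hr ÷ 16153.85 ng/mL = 6.030514 mL/hr
Time remaining = 28.68379 mL ÷ 6.030514 mL/hr = 4.756442 hr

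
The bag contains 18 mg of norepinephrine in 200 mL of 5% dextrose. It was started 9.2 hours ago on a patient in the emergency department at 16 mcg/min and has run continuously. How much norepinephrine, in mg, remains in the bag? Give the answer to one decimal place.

9.2 mg

16 mcg/min × 60 min/hr = 960 mcg/hr
Concentration = 18 mg ÷ 200 mL = 0.09 mg/mL = 90 mcg/mL
Rate = 960 mcg/hr ÷ 90 mcg/mL = 10.66667 mL/hr
Volume infused = 10.66667 mL/hr × 9.2 hr = 98.13333 mL
Volume remaining = 200 − 98.13333 = 101.8667 mL
Drug remaining = 101.8667 mL × 90 mcg/mL = 9168 mcg = 9.168 mg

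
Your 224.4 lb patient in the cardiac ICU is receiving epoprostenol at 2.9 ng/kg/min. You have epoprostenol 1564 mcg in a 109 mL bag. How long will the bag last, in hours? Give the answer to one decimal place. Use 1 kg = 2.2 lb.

Weight = 224.4 lb ÷ 2.2 lb/kg = 102 kg
Dose = 2.9 ng/kg/min × 102 kg = 295.8 ng/min
295.8 ng/min × 60 min/hr = 17748 ng/hr
Concentration = 1564 mcg ÷ 109 mL = 14.34862 mcg/mL = 14348.62 ng/mL
Rate = 17748 ng/hr ÷ 14348.62 ng/mL = 1.236913 mL/hr
Duration = 109 mL ÷ 1.236913 mL/hr = 88.12261 hr

88.1 hours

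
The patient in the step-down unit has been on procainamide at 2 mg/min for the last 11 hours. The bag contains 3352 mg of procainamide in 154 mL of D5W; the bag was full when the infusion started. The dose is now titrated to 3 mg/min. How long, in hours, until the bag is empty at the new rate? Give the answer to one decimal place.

Initial rate:
2 mg/min × 60 min/hr = 120 mg/hr
Concentration = 3352 mg ÷ 154 mL = 21.76623 mg/mL
Rate = 120 mg/hr ÷ 21.76623 mg/mL = 5.513126 mL/hr
Volume infused so far = 5.513126 mL/hr × 11 hr = 60.64439 mL
Volume remaining = 154 − 60.64439 = 93.35561 mL
New rate:
3 mg/min × 60 min/hr = 180 mg/hr
Rate = 180 mg/hr ÷ 21.76623 mg/mL = 8.26969 mL/hr
Time remaining = 93.35561 mL ÷ 8.26969 mL/hr = 11.28889 hr

11.3 hours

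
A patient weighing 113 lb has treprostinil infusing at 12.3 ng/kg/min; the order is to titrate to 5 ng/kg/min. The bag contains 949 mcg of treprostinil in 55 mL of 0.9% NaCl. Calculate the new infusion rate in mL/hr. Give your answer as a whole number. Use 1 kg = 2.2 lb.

Weight = 113 lb ÷ 2.2 lb/kg = 51.36364 kg
Dose = 5 ng/kg/min × 51.36364 kg = 256.8182 ng/min
256.8182 ng/min × 60 min/hr = 15409.09 ng/hr
Concentration = 949 mcg ÷ 55 mL = 17.25455 mcg/mL = 17254.55 ng/mL
Rate = 15409.09 ng/hr ÷ 17254.55 ng/mL = 0.8930453 mL/hr

1 mL/hr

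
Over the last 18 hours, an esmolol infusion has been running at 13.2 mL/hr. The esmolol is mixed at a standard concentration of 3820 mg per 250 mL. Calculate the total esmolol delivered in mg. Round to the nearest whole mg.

3631 mg

Concentration = 3820 mg ÷ 250 mL = 15.28 mg/mL = 15280 mcg/mL
Drug rate = 13.2 mL/hr × 15280 mcg/mL = 201696 mcg/hr
Total = 201696 mcg/hr × 18 hr = 3630528 mcg = 3630.528 mg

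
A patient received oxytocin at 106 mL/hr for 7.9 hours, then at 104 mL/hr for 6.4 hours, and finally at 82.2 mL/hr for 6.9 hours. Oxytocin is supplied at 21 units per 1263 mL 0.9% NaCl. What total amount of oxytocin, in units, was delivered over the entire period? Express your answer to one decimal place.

Concentration = 21 units ÷ 1263 mL = 0.01662708 units/mL
Stage 1: 106 mL/hr × 7.9 hr = 837.4 mL → 837.4 mL × 0.01662708 units/mL = 13.92352 units
Stage 2: 104 mL/hr × 6.4 hr = 665.6 mL → 665.6 mL × 0.01662708 units/mL = 11.06698 units
Stage 3: 82.2 mL/hr × 6.9 hr = 567.18 mL → 567.18 mL × 0.01662708 units/mL = 9.430546 units
Total = 13.92352 + 11.06698 + 9.430546 = 34.42105 units

34.4 units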